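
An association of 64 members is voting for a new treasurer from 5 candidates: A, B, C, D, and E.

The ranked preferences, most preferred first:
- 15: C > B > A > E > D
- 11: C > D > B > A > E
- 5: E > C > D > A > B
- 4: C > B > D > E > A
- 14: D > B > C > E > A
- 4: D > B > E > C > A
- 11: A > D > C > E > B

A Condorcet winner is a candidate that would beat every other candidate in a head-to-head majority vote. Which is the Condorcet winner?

C

C vs A: 53–11
C vs B: 46–18
C vs D: 35–29
C vs E: 55–9
C beats every other candidate.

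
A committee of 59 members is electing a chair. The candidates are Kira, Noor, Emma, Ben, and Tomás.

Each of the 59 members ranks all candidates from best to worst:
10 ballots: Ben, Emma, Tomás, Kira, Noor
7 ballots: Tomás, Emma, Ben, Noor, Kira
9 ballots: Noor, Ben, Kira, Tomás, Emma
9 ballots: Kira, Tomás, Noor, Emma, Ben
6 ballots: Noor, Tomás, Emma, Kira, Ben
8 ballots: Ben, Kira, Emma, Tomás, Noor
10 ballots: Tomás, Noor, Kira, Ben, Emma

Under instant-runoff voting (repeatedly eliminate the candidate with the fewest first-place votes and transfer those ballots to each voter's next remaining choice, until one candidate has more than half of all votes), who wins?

Round 1: Kira 9, Noor 15, Emma 0, Ben 18, Tomás 17. Emma eliminated.
Round 2: Kira 9, Noor 15, Ben 18, Tomás 17. Kira eliminated.
Round 3: Noor 15, Ben 18, Tomás 26. Noor eliminated.
Round 4: Ben 27, Tomás 32. Tomás has a majority (≥30).

Tomás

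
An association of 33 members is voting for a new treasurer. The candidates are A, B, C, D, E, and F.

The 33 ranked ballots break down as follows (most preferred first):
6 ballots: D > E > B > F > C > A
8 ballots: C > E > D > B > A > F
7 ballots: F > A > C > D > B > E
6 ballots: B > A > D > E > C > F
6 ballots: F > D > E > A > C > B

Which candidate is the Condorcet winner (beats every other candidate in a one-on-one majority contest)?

D vs A: 20–13
D vs B: 27–6
D vs C: 18–15
D vs E: 25–8
D vs F: 20–13
D beats every other candidate.

D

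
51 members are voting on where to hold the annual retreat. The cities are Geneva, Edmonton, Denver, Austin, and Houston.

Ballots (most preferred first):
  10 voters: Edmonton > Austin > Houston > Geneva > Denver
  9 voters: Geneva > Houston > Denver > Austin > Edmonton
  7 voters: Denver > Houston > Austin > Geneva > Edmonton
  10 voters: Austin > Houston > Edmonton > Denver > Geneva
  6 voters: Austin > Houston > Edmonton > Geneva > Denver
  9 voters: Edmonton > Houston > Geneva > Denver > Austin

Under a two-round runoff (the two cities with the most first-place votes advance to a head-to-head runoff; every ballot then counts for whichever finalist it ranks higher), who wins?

Austin

Round 1 first-place votes: Geneva 9, Edmonton 19, Denver 7, Austin 16, Houston 0. Edmonton and Austin advance.
Runoff: Edmonton is ranked above Austin on 19 ballots, Austin above Edmonton on 32.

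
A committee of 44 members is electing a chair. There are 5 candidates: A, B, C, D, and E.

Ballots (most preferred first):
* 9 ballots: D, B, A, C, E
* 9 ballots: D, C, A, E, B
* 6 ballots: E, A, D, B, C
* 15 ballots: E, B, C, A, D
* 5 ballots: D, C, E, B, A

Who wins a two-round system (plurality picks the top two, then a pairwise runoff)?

Round 1 first-place votes: A 0, B 0, C 0, D 23, E 21. D and E advance.
Runoff: D is ranked above E on 23 ballots, E above D on 21.

D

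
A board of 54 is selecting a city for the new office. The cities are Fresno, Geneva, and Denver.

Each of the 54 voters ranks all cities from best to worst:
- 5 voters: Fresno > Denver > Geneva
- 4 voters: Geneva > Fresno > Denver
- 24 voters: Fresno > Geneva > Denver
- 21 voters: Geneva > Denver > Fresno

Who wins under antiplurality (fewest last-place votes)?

Geneva

Last-place votes: Fresno 21, Geneva 5, Denver 28.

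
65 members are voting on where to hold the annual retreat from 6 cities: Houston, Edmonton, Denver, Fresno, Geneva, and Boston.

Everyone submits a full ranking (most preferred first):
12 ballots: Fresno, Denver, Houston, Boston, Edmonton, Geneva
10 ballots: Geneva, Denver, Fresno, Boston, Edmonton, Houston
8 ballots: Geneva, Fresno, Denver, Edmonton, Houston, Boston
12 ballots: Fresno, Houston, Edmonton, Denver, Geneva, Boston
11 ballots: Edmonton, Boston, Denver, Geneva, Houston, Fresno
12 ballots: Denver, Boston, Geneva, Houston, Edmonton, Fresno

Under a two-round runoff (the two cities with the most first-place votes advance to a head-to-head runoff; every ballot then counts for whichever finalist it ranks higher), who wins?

Round 1 first-place votes: Houston 0, Edmonton 11, Denver 12, Fresno 24, Geneva 18, Boston 0. Fresno and Geneva advance.
Runoff: Fresno is ranked above Geneva on 24 ballots, Geneva above Fresno on 41.

Geneva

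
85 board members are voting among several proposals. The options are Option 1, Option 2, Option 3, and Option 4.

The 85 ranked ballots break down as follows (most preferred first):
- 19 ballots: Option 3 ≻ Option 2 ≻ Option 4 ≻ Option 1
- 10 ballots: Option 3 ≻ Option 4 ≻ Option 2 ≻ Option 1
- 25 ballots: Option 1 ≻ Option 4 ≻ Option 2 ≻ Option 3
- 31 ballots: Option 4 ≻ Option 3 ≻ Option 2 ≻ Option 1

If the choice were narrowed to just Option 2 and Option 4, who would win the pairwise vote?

Option 2 is ranked above Option 4 on 19 ballots; Option 4 above Option 2 on 66.

Option 4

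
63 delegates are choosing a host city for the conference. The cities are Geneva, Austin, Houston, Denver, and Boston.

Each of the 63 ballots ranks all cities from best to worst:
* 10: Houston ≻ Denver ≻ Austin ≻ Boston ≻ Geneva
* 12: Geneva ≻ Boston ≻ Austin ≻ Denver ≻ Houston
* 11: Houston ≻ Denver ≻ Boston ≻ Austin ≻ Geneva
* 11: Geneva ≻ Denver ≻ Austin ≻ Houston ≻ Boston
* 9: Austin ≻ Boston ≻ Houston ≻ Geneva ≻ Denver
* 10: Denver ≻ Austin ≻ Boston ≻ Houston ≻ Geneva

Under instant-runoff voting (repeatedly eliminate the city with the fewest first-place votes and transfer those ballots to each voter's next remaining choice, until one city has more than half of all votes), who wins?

Houston

Round 1: Geneva 23, Austin 9, Houston 21, Denver 10, Boston 0. Boston eliminated.
Round 2: Geneva 23, Austin 9, Houston 21, Denver 10. Austin eliminated.
Round 3: Geneva 23, Houston 30, Denver 10. Denver eliminated.
Round 4: Geneva 23, Houston 40. Houston has a majority (≥32).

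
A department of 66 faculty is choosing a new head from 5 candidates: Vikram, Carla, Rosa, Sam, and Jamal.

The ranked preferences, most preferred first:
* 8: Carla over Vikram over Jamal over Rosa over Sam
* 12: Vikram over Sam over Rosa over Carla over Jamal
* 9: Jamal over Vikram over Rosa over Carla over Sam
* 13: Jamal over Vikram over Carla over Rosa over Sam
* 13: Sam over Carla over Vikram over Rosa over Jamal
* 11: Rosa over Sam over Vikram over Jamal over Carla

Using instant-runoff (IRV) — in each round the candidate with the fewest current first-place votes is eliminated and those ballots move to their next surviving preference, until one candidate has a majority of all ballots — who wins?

Round 1: Vikram 12, Carla 8, Rosa 11, Sam 13, Jamal 22. Carla eliminated.
Round 2: Vikram 20, Rosa 11, Sam 13, Jamal 22. Rosa eliminated.
Round 3: Vikram 20, Sam 24, Jamal 22. Vikram eliminated.
Round 4: Sam 36, Jamal 30. Sam has a majority (≥34).

Sam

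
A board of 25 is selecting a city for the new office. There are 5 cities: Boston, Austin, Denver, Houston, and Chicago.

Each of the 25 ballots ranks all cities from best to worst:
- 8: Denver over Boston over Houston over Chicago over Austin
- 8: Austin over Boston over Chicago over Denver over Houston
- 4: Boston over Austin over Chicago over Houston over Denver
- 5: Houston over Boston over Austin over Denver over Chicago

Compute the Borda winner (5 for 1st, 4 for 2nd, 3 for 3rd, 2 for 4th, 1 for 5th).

Boston: 8×4 + 8×4 + 4×5 + 5×4 = 104
Austin: 8×1 + 8×5 + 4×4 + 5×3 = 79
Denver: 8×5 + 8×2 + 4×1 + 5×2 = 70
Houston: 8×3 + 8×1 + 4×2 + 5×5 = 65
Chicago: 8×2 + 8×3 + 4×3 + 5×1 = 57

Boston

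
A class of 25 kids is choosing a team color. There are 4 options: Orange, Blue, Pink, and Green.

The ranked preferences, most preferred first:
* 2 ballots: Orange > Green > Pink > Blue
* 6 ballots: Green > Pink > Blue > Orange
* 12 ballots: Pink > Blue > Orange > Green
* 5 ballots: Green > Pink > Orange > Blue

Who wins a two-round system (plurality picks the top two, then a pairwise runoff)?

Round 1 first-place votes: Orange 2, Blue 0, Pink 12, Green 11. Pink and Green advance.
Runoff: Pink is ranked above Green on 12 ballots, Green above Pink on 13.

Green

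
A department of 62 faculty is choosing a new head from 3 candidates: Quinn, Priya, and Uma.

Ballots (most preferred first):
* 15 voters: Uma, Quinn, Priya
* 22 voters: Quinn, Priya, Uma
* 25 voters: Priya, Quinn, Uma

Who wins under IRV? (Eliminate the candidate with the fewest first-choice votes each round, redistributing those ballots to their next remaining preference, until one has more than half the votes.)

Round 1: Quinn 22, Priya 25, Uma 15. Uma eliminated.
Round 2: Quinn 37, Priya 25. Quinn has a majority (≥32).

Quinn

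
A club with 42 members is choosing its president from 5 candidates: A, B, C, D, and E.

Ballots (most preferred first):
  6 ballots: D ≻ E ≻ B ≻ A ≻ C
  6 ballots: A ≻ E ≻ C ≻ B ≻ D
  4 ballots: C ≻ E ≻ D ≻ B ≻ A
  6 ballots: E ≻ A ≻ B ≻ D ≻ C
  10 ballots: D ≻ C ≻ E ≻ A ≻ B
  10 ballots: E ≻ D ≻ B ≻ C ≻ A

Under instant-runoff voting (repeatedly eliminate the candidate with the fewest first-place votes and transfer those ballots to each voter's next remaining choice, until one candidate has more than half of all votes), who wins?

Round 1: A 6, B 0, C 4, D 16, E 16. B eliminated.
Round 2: A 6, C 4, D 16, E 16. C eliminated.
Round 3: A 6, D 16, E 20. A eliminated.
Round 4: D 16, E 26. E has a majority (≥22).

E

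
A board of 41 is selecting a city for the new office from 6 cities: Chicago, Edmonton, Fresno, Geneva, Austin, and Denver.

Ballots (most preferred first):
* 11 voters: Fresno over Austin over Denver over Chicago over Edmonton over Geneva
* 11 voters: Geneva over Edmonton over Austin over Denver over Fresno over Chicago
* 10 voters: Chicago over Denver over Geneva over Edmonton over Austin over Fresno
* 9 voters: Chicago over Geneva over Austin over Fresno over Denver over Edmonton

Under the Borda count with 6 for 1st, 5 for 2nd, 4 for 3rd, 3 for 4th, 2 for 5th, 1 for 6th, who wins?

Geneva

Chicago: 11×3 + 11×1 + 10×6 + 9×6 = 158
Edmonton: 11×2 + 11×5 + 10×3 + 9×1 = 116
Fresno: 11×6 + 11×2 + 10×1 + 9×3 = 125
Geneva: 11×1 + 11×6 + 10×4 + 9×5 = 162
Austin: 11×5 + 11×4 + 10×2 + 9×4 = 155
Denver: 11×4 + 11×3 + 10×5 + 9×2 = 145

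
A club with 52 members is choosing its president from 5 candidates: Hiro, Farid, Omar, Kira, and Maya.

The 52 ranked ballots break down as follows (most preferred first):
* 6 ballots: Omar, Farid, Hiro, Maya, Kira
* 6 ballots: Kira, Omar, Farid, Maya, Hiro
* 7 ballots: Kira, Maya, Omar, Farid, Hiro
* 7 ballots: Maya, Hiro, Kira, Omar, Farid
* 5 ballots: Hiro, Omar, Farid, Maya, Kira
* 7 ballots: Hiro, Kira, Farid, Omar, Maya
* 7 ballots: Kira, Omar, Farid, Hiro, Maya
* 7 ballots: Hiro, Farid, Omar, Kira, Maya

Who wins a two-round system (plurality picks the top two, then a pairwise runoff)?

Hiro

Round 1 first-place votes: Hiro 19, Farid 0, Omar 6, Kira 20, Maya 7. Kira and Hiro advance.
Runoff: Kira is ranked above Hiro on 20 ballots, Hiro above Kira on 32.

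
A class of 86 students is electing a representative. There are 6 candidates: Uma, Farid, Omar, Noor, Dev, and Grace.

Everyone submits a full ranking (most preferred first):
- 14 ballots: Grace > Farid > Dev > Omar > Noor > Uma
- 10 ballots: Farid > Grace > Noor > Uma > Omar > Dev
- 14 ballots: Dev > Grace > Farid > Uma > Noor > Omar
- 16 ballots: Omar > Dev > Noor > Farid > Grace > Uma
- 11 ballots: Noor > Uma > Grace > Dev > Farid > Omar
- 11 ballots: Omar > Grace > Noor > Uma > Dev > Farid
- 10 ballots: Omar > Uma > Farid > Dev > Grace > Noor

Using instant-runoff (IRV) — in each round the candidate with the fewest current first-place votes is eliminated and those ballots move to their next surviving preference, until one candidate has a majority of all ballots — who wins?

Grace

Round 1: Uma 0, Farid 10, Omar 37, Noor 11, Dev 14, Grace 14. Uma eliminated.
Round 2: Farid 10, Omar 37, Noor 11, Dev 14, Grace 14. Farid eliminated.
Round 3: Omar 37, Noor 11, Dev 14, Grace 24. Noor eliminated.
Round 4: Omar 37, Dev 14, Grace 35. Dev eliminated.
Round 5: Omar 37, Grace 49. Grace has a majority (≥44).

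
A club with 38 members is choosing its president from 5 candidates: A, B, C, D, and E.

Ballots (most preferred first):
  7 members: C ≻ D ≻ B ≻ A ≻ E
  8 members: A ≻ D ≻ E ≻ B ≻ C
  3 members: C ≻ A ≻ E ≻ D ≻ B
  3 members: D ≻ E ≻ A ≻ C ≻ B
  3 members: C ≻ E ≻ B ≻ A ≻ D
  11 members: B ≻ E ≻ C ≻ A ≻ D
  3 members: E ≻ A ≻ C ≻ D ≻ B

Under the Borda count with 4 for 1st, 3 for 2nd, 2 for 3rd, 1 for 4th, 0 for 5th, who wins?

E

A: 7×1 + 8×4 + 3×3 + 3×2 + 3×1 + 11×1 + 3×3 = 77
B: 7×2 + 8×1 + 3×0 + 3×0 + 3×2 + 11×4 + 3×0 = 72
C: 7×4 + 8×0 + 3×4 + 3×1 + 3×4 + 11×2 + 3×2 = 83
D: 7×3 + 8×3 + 3×1 + 3×4 + 3×0 + 11×0 + 3×1 = 63
E: 7×0 + 8×2 + 3×2 + 3×3 + 3×3 + 11×3 + 3×4 = 85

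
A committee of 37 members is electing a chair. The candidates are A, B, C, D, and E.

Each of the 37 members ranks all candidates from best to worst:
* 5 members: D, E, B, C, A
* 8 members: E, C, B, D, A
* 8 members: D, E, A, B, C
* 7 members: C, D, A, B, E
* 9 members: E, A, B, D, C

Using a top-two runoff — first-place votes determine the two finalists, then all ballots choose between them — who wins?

Round 1 first-place votes: A 0, B 0, C 7, D 13, E 17. E and D advance.
Runoff: E is ranked above D on 17 ballots, D above E on 20.

D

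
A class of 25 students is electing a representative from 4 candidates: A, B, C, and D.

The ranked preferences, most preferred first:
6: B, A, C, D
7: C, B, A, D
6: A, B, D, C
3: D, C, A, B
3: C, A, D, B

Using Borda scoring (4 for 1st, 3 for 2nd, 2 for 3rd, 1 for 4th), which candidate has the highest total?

A

A: 6×3 + 7×2 + 6×4 + 3×2 + 3×3 = 71
B: 6×4 + 7×3 + 6×3 + 3×1 + 3×1 = 69
C: 6×2 + 7×4 + 6×1 + 3×3 + 3×4 = 67
D: 6×1 + 7×1 + 6×2 + 3×4 + 3×2 = 43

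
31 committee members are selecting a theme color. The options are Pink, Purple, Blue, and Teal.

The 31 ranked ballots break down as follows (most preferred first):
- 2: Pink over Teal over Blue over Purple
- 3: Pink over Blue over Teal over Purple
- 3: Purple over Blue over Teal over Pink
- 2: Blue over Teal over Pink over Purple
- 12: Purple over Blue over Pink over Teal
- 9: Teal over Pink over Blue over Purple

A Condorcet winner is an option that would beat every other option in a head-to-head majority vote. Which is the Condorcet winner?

Blue vs Pink: 17–14
Blue vs Purple: 16–15
Blue vs Teal: 20–11
Blue beats every other option.

Blue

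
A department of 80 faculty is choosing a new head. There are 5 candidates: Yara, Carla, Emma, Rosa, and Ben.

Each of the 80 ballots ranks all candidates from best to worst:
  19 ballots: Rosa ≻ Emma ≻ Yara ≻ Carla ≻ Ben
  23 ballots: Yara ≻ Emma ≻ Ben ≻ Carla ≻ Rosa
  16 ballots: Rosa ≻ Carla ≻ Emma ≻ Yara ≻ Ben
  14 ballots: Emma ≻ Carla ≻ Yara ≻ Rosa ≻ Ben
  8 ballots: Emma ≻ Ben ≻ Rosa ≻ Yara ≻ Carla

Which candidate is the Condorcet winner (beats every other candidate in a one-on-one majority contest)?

Emma vs Yara: 57–23
Emma vs Carla: 64–16
Emma vs Rosa: 45–35
Emma vs Ben: 80–0
Emma beats every other candidate.

Emma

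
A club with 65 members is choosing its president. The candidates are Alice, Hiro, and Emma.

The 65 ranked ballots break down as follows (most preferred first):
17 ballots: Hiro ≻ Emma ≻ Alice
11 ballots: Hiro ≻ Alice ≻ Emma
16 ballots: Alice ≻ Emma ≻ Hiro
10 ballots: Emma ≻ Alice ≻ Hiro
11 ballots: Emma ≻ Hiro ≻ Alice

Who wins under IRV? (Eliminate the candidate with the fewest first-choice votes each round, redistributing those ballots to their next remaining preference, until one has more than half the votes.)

Emma

Round 1: Alice 16, Hiro 28, Emma 21. Alice eliminated.
Round 2: Hiro 28, Emma 37. Emma has a majority (≥33).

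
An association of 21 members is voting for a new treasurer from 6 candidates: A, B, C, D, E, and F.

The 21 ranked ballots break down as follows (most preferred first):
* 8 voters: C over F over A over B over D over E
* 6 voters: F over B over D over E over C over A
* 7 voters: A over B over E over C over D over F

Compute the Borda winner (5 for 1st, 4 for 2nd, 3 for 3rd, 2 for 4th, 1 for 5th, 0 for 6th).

A: 8×3 + 6×0 + 7×5 = 59
B: 8×2 + 6×4 + 7×4 = 68
C: 8×5 + 6×1 + 7×2 = 60
D: 8×1 + 6×3 + 7×1 = 33
E: 8×0 + 6×2 + 7×3 = 33
F: 8×4 + 6×5 + 7×0 = 62

B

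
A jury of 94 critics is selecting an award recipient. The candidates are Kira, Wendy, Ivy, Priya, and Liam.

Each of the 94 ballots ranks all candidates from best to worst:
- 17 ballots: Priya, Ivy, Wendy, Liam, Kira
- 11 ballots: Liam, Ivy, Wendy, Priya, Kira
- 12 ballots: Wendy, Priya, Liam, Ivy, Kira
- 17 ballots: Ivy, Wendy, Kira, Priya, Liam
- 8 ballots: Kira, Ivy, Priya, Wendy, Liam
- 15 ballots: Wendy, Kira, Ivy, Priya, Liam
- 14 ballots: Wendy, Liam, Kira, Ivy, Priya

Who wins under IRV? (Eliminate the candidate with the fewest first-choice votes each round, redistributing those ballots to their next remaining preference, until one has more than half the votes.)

Round 1: Kira 8, Wendy 41, Ivy 17, Priya 17, Liam 11. Kira eliminated.
Round 2: Wendy 41, Ivy 25, Priya 17, Liam 11. Liam eliminated.
Round 3: Wendy 41, Ivy 36, Priya 17. Priya eliminated.
Round 4: Wendy 41, Ivy 53. Ivy has a majority (≥48).

Ivy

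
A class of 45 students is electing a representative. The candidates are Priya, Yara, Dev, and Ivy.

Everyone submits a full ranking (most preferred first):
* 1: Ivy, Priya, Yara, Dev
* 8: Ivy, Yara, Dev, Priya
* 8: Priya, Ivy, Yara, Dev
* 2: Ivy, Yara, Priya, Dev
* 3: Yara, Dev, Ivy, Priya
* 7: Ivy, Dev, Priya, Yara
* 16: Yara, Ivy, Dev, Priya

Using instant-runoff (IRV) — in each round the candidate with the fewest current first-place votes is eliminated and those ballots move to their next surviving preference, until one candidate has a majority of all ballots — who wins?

Round 1: Priya 8, Yara 19, Dev 0, Ivy 18. Dev eliminated.
Round 2: Priya 8, Yara 19, Ivy 18. Priya eliminated.
Round 3: Yara 19, Ivy 26. Ivy has a majority (≥23).

Ivy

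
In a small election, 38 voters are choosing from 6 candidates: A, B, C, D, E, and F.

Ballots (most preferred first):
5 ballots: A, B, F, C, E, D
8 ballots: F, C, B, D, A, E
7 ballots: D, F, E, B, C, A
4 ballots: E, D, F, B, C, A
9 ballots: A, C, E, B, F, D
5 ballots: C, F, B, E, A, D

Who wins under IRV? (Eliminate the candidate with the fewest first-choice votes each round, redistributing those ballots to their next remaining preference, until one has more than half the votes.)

Round 1: A 14, B 0, C 5, D 7, E 4, F 8. B eliminated.
Round 2: A 14, C 5, D 7, E 4, F 8. E eliminated.
Round 3: A 14, C 5, D 11, F 8. C eliminated.
Round 4: A 14, D 11, F 13. D eliminated.
Round 5: A 14, F 24. F has a majority (≥20).

F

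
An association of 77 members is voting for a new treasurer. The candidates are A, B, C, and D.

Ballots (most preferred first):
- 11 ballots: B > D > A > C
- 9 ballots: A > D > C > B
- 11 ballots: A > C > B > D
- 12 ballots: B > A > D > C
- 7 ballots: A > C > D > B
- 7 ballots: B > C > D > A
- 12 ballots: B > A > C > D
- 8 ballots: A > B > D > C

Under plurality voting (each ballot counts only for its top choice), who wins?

B

First-place votes: A 35, B 42, C 0, D 0.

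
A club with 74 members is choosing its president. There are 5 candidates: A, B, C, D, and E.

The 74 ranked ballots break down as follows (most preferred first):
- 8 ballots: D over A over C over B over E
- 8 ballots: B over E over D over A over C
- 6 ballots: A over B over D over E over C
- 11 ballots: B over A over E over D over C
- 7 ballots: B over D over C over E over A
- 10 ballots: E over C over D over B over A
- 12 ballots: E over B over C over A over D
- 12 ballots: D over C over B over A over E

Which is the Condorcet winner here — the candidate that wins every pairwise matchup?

B

B vs A: 60–14
B vs C: 44–30
B vs D: 44–30
B vs E: 52–22
B beats every other candidate.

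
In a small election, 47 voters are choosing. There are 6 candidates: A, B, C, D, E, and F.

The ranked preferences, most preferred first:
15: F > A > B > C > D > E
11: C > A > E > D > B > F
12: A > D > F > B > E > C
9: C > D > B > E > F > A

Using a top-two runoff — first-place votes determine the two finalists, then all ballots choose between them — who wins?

Round 1 first-place votes: A 12, B 0, C 20, D 0, E 0, F 15. C and F advance.
Runoff: C is ranked above F on 20 ballots, F above C on 27.

F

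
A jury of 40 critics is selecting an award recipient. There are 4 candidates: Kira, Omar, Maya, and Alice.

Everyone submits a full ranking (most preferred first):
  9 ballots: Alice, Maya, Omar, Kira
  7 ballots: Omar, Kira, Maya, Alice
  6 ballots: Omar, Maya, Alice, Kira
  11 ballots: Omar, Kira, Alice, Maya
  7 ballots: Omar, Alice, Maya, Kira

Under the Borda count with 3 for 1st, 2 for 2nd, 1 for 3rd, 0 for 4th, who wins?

Kira: 9×0 + 7×2 + 6×0 + 11×2 + 7×0 = 36
Omar: 9×1 + 7×3 + 6×3 + 11×3 + 7×3 = 102
Maya: 9×2 + 7×1 + 6×2 + 11×0 + 7×1 = 44
Alice: 9×3 + 7×0 + 6×1 + 11×1 + 7×2 = 58

Omar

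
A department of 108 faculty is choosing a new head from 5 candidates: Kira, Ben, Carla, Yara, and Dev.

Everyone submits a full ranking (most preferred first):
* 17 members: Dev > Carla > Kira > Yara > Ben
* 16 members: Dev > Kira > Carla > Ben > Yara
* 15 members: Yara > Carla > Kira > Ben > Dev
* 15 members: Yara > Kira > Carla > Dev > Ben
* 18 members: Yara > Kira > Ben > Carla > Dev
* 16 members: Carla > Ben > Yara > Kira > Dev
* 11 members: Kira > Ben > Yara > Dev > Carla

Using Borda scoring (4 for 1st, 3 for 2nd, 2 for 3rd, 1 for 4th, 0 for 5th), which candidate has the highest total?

Kira

Kira: 17×2 + 16×3 + 15×2 + 15×3 + 18×3 + 16×1 + 11×4 = 271
Ben: 17×0 + 16×1 + 15×1 + 15×0 + 18×2 + 16×3 + 11×3 = 148
Carla: 17×3 + 16×2 + 15×3 + 15×2 + 18×1 + 16×4 + 11×0 = 240
Yara: 17×1 + 16×0 + 15×4 + 15×4 + 18×4 + 16×2 + 11×2 = 263
Dev: 17×4 + 16×4 + 15×0 + 15×1 + 18×0 + 16×0 + 11×1 = 158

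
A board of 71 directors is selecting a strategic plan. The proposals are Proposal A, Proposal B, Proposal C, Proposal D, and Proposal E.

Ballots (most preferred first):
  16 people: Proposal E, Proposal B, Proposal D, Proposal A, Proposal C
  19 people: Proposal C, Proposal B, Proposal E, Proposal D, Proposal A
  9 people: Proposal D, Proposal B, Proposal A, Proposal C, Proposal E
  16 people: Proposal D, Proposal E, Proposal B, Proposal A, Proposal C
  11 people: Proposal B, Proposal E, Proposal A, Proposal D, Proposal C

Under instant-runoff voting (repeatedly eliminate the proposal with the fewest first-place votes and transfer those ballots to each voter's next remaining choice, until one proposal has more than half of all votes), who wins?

Proposal E

Round 1: Proposal A 0, Proposal B 11, Proposal C 19, Proposal D 25, Proposal E 16. Proposal A eliminated.
Round 2: Proposal B 11, Proposal C 19, Proposal D 25, Proposal E 16. Proposal B eliminated.
Round 3: Proposal C 19, Proposal D 25, Proposal E 27. Proposal C eliminated.
Round 4: Proposal D 25, Proposal E 46. Proposal E has a majority (≥36).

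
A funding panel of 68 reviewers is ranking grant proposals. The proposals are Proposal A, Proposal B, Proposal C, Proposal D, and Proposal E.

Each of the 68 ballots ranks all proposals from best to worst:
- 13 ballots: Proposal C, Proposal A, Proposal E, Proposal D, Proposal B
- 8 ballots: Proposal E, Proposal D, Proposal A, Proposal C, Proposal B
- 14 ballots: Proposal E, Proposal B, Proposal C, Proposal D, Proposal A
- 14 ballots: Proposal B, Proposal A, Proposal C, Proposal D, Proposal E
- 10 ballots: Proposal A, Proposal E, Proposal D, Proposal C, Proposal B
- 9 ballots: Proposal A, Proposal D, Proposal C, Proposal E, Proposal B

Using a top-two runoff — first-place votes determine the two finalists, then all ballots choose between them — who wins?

Round 1 first-place votes: Proposal A 19, Proposal B 14, Proposal C 13, Proposal D 0, Proposal E 22. Proposal E and Proposal A advance.
Runoff: Proposal E is ranked above Proposal A on 22 ballots, Proposal A above Proposal E on 46.

Proposal A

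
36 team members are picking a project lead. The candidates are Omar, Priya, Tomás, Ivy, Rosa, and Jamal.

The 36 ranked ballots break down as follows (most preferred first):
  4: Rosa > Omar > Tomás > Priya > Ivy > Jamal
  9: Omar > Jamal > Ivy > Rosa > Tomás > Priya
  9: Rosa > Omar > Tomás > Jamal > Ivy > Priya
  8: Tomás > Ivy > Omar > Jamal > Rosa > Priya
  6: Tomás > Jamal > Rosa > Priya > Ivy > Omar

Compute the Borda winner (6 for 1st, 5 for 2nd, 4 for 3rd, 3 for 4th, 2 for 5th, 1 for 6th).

Omar: 4×5 + 9×6 + 9×5 + 8×4 + 6×1 = 157
Priya: 4×3 + 9×1 + 9×1 + 8×1 + 6×3 = 56
Tomás: 4×4 + 9×2 + 9×4 + 8×6 + 6×6 = 154
Ivy: 4×2 + 9×4 + 9×2 + 8×5 + 6×2 = 114
Rosa: 4×6 + 9×3 + 9×6 + 8×2 + 6×4 = 145
Jamal: 4×1 + 9×5 + 9×3 + 8×3 + 6×5 = 130

Omar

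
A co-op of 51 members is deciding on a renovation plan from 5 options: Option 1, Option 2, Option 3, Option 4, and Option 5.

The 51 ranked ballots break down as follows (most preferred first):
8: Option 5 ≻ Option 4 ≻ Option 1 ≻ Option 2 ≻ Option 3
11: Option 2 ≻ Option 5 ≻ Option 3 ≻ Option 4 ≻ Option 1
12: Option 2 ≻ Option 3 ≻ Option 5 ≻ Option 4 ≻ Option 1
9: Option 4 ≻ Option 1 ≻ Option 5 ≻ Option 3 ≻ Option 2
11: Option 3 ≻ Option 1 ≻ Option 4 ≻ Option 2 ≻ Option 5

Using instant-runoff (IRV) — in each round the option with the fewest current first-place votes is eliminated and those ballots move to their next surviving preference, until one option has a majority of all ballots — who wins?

Round 1: Option 1 0, Option 2 23, Option 3 11, Option 4 9, Option 5 8. Option 1 eliminated.
Round 2: Option 2 23, Option 3 11, Option 4 9, Option 5 8. Option 5 eliminated.
Round 3: Option 2 23, Option 3 11, Option 4 17. Option 3 eliminated.
Round 4: Option 2 23, Option 4 28. Option 4 has a majority (≥26).

Option 4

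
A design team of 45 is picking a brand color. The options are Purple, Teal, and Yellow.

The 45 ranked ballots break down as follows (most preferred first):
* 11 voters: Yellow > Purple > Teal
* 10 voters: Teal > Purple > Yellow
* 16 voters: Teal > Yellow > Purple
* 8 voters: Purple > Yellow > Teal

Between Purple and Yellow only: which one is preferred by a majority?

Purple is ranked above Yellow on 18 ballots; Yellow above Purple on 27.

Yellow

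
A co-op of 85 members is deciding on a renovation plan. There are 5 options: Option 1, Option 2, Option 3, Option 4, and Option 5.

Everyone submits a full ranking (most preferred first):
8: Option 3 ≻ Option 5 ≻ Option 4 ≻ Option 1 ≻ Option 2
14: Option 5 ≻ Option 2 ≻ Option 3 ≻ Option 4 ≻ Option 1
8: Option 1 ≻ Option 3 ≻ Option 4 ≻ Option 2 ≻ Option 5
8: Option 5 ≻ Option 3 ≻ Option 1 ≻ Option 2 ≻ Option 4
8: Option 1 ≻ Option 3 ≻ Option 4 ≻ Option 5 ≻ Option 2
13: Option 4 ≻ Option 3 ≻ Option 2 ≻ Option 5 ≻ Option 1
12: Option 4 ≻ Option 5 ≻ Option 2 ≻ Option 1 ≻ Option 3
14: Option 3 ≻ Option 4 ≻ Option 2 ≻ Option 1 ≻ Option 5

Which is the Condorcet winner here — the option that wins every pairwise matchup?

Option 3

Option 3 vs Option 1: 57–28
Option 3 vs Option 2: 59–26
Option 3 vs Option 4: 60–25
Option 3 vs Option 5: 51–34
Option 3 beats every other option.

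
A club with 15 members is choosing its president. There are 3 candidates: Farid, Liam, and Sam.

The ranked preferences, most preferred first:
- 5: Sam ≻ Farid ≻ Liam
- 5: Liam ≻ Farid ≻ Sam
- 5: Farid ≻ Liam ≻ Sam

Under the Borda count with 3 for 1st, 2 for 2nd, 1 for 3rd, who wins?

Farid: 5×2 + 5×2 + 5×3 = 35
Liam: 5×1 + 5×3 + 5×2 = 30
Sam: 5×3 + 5×1 + 5×1 = 25

Farid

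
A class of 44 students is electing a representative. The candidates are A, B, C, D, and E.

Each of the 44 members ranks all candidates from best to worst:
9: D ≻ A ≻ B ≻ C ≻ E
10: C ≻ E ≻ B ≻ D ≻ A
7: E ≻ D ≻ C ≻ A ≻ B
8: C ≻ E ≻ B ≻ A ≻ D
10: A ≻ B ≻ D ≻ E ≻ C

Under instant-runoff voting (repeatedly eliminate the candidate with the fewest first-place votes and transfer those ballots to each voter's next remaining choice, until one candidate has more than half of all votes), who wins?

D

Round 1: A 10, B 0, C 18, D 9, E 7. B eliminated.
Round 2: A 10, C 18, D 9, E 7. E eliminated.
Round 3: A 10, C 18, D 16. A eliminated.
Round 4: C 18, D 26. D has a majority (≥23).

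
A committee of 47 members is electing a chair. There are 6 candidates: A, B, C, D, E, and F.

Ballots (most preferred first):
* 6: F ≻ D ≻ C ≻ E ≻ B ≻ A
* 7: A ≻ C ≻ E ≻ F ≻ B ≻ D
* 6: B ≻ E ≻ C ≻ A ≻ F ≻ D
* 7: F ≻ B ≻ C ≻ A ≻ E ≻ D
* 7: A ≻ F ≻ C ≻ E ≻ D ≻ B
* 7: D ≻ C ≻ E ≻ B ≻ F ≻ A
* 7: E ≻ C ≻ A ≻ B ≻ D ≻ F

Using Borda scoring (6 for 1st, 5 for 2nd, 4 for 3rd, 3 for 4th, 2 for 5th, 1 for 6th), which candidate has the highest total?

C

A: 6×1 + 7×6 + 6×3 + 7×3 + 7×6 + 7×1 + 7×4 = 164
B: 6×2 + 7×2 + 6×6 + 7×5 + 7×1 + 7×3 + 7×3 = 146
C: 6×4 + 7×5 + 6×4 + 7×4 + 7×4 + 7×5 + 7×5 = 209
D: 6×5 + 7×1 + 6×1 + 7×1 + 7×2 + 7×6 + 7×2 = 120
E: 6×3 + 7×4 + 6×5 + 7×2 + 7×3 + 7×4 + 7×6 = 181
F: 6×6 + 7×3 + 6×2 + 7×6 + 7×5 + 7×2 + 7×1 = 167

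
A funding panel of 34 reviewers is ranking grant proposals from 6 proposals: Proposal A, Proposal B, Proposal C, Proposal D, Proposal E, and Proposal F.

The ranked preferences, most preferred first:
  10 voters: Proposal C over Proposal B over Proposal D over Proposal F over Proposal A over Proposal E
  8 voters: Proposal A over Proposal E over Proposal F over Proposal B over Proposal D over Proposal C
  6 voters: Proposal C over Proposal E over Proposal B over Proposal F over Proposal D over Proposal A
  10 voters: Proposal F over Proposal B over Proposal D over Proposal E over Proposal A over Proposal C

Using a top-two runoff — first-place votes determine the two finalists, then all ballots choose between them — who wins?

Proposal F

Round 1 first-place votes: Proposal A 8, Proposal B 0, Proposal C 16, Proposal D 0, Proposal E 0, Proposal F 10. Proposal C and Proposal F advance.
Runoff: Proposal C is ranked above Proposal F on 16 ballots, Proposal F above Proposal C on 18.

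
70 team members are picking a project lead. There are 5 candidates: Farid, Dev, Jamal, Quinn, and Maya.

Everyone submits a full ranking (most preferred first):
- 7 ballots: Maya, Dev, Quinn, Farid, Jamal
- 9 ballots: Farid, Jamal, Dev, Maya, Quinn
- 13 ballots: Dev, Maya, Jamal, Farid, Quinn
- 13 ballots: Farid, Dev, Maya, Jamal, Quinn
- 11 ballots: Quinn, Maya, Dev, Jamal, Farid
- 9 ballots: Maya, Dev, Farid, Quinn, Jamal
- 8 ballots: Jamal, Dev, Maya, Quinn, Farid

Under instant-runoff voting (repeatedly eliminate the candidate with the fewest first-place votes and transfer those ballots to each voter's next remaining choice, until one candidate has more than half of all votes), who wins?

Maya

Round 1: Farid 22, Dev 13, Jamal 8, Quinn 11, Maya 16. Jamal eliminated.
Round 2: Farid 22, Dev 21, Quinn 11, Maya 16. Quinn eliminated.
Round 3: Farid 22, Dev 21, Maya 27. Dev eliminated.
Round 4: Farid 22, Maya 48. Maya has a majority (≥36).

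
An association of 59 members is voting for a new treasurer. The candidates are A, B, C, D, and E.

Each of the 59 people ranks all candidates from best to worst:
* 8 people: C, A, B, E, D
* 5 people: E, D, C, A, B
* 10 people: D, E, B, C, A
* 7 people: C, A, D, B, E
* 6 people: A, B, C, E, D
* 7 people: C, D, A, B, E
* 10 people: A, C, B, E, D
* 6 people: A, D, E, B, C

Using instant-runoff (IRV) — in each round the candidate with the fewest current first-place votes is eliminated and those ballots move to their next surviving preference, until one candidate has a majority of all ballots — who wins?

Round 1: A 22, B 0, C 22, D 10, E 5. B eliminated.
Round 2: A 22, C 22, D 10, E 5. E eliminated.
Round 3: A 22, C 22, D 15. D eliminated.
Round 4: A 22, C 37. C has a majority (≥30).

C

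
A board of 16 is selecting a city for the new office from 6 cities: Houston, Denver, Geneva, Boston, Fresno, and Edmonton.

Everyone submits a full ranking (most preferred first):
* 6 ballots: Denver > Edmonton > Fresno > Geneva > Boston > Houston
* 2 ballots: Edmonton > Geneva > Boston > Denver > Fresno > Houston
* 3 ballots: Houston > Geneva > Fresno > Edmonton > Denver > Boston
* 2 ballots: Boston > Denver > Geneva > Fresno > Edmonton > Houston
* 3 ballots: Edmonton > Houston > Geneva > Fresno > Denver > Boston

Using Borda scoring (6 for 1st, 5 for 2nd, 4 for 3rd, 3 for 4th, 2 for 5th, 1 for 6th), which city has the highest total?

Edmonton

Houston: 6×1 + 2×1 + 3×6 + 2×1 + 3×5 = 43
Denver: 6×6 + 2×3 + 3×2 + 2×5 + 3×2 = 64
Geneva: 6×3 + 2×5 + 3×5 + 2×4 + 3×4 = 63
Boston: 6×2 + 2×4 + 3×1 + 2×6 + 3×1 = 38
Fresno: 6×4 + 2×2 + 3×4 + 2×3 + 3×3 = 55
Edmonton: 6×5 + 2×6 + 3×3 + 2×2 + 3×6 = 73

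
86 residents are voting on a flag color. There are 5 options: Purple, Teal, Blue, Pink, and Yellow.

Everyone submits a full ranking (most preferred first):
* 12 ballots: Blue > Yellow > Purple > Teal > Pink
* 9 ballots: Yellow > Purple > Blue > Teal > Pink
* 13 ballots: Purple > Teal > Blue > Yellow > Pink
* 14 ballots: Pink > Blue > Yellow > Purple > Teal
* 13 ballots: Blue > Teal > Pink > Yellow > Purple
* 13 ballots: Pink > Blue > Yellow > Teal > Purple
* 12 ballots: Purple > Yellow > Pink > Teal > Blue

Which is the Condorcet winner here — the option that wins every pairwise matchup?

Blue

Blue vs Purple: 52–34
Blue vs Teal: 61–25
Blue vs Pink: 47–39
Blue vs Yellow: 65–21
Blue beats every other option.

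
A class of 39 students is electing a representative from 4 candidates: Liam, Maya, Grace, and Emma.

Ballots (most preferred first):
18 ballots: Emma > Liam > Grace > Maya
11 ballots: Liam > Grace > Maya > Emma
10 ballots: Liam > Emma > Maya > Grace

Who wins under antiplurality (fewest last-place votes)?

Last-place votes: Liam 0, Maya 18, Grace 10, Emma 11.

Liam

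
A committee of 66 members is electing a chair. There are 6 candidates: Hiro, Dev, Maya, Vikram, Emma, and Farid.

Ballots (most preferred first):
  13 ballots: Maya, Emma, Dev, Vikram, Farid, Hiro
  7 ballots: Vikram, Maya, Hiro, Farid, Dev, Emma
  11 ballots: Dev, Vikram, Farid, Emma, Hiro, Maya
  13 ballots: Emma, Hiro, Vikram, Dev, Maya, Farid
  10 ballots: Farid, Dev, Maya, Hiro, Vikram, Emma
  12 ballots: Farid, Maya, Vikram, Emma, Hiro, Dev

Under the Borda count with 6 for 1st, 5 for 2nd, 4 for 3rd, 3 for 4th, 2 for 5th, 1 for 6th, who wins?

Hiro: 13×1 + 7×4 + 11×2 + 13×5 + 10×3 + 12×2 = 182
Dev: 13×4 + 7×2 + 11×6 + 13×3 + 10×5 + 12×1 = 233
Maya: 13×6 + 7×5 + 11×1 + 13×2 + 10×4 + 12×5 = 250
Vikram: 13×3 + 7×6 + 11×5 + 13×4 + 10×2 + 12×4 = 256
Emma: 13×5 + 7×1 + 11×3 + 13×6 + 10×1 + 12×3 = 229
Farid: 13×2 + 7×3 + 11×4 + 13×1 + 10×6 + 12×6 = 236

Vikram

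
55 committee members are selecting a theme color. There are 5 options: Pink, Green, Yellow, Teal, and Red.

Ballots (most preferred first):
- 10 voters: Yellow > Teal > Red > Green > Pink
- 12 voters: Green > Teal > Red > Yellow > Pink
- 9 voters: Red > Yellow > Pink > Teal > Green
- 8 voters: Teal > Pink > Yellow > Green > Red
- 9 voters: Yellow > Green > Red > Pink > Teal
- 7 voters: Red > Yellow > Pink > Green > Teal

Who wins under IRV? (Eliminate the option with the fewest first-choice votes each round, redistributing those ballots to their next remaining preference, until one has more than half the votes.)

Red

Round 1: Pink 0, Green 12, Yellow 19, Teal 8, Red 16. Pink eliminated.
Round 2: Green 12, Yellow 19, Teal 8, Red 16. Teal eliminated.
Round 3: Green 12, Yellow 27, Red 16. Green eliminated.
Round 4: Yellow 27, Red 28. Red has a majority (≥28).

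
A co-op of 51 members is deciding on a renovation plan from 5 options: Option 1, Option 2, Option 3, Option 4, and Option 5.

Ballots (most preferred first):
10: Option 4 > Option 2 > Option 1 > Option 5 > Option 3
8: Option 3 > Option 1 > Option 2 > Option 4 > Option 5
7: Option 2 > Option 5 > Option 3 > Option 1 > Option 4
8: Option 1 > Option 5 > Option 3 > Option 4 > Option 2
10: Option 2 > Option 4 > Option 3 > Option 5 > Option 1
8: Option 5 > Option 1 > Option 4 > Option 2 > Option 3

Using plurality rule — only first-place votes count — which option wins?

Option 2

First-place votes: Option 1 8, Option 2 17, Option 3 8, Option 4 10, Option 5 8.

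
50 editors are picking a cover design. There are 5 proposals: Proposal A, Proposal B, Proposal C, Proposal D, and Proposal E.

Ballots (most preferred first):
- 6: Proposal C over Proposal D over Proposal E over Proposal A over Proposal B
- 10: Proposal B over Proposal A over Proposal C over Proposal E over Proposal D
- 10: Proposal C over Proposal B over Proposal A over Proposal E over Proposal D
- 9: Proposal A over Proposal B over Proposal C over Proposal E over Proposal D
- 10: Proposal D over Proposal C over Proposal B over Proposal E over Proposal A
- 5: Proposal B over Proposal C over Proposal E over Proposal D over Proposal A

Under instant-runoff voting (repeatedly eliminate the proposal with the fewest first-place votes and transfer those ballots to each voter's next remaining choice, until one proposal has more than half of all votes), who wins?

Round 1: Proposal A 9, Proposal B 15, Proposal C 16, Proposal D 10, Proposal E 0. Proposal E eliminated.
Round 2: Proposal A 9, Proposal B 15, Proposal C 16, Proposal D 10. Proposal A eliminated.
Round 3: Proposal B 24, Proposal C 16, Proposal D 10. Proposal D eliminated.
Round 4: Proposal B 24, Proposal C 26. Proposal C has a majority (≥26).

Proposal C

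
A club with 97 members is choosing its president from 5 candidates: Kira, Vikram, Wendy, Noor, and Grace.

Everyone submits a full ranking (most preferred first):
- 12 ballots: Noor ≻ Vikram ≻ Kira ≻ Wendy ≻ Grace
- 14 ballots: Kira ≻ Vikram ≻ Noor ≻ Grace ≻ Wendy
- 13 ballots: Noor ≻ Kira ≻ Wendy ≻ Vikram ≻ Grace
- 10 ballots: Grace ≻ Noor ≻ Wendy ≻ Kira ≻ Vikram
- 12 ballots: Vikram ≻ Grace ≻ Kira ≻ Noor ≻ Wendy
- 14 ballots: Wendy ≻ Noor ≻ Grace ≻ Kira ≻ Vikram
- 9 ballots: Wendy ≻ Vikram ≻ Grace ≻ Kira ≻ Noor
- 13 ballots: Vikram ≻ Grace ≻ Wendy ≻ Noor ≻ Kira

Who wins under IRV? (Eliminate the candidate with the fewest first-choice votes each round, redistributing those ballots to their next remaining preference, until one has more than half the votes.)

Noor

Round 1: Kira 14, Vikram 25, Wendy 23, Noor 25, Grace 10. Grace eliminated.
Round 2: Kira 14, Vikram 25, Wendy 23, Noor 35. Kira eliminated.
Round 3: Vikram 39, Wendy 23, Noor 35. Wendy eliminated.
Round 4: Vikram 48, Noor 49. Noor has a majority (≥49).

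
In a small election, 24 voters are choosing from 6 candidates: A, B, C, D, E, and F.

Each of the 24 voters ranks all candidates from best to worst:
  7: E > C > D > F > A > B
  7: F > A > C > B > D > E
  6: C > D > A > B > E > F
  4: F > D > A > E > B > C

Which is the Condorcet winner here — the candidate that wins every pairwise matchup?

C

C vs A: 13–11
C vs B: 20–4
C vs D: 20–4
C vs E: 13–11
C vs F: 13–11
C beats every other candidate.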